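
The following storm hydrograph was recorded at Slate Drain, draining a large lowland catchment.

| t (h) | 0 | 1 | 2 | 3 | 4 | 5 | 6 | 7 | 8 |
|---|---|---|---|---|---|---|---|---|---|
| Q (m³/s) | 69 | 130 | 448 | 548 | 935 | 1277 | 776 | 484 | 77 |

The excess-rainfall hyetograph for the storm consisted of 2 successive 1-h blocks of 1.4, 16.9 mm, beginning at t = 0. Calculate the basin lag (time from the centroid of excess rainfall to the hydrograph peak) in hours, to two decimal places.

t_L ≈ 3.58 h

Centroid of excess rainfall: t_c = Σ P_i·t̄_i / ΣP_i = 1.4235 h (block centres at 0.5, 1.5 h).
Hydrograph peak occurs at t = 5 h, so basin lag t_L = 5 − 1.4235 = 3.58 h.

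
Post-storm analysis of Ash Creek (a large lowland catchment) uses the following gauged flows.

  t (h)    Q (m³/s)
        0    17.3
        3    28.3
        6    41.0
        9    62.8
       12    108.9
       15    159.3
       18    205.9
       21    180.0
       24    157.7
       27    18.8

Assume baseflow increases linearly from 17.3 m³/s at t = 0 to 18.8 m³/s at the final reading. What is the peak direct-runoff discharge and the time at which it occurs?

Subtracting baseflow gives direct-runoff ordinates: 0.00, 10.83, 23.37, 45.00, 90.93, 141.17, 187.60, 161.53, 139.07, 0.00 m³/s.
The maximum is 187.60 m³/s, occurring at the reading for t = 18 h.

Q_p = 187.60 m³/s at t = 18 h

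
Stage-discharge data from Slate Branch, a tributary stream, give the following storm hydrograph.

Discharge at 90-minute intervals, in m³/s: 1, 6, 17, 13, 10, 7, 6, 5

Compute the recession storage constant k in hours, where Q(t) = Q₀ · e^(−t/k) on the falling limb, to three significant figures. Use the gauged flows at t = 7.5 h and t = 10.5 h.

k ≈ 8.92 h

On the falling limb, Q drops from 7 to 5 m³/s between t = 7.5 h and t = 10.5 h (Δt = 3 h).
k = −Δt / ln(Q₂/Q₁) = −3 / ln(5/7) = 8.92 h.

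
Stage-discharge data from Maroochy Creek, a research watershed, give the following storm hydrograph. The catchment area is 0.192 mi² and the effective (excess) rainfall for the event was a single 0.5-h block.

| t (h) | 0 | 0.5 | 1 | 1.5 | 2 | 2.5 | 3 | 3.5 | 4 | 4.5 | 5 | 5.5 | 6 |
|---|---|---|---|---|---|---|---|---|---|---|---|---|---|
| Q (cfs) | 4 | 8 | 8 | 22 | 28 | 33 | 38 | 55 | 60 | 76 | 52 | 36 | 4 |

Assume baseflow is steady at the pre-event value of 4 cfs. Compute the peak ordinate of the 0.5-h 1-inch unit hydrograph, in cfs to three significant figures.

Direct runoff: 0.0, 4.0, 4.0, 18.0, 24.0, 29.0, 34.0, 51.0, 56.0, 72.0, 48.0, 32.0, 0.0 cfs; ΣQ_DR = 372.0 cfs, peak = 72.0 cfs.
Runoff depth d = ΣQ_DR·Δt / A = 372.0 × 1800 / (0.192 mi²) = 1.501 in.
The 1-inch UH is the DRH scaled by (1 in)/d, so U_p = 72.0 × 1/1.501 = 48.0 cfs.

U_p ≈ 48.0 cfs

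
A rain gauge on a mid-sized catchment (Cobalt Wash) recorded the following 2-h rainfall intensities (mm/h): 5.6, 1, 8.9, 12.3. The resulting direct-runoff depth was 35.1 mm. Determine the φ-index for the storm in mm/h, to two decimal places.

φ ≈ 3.08 mm/h

Only the 3 blocks with intensity above φ contribute runoff: 5.6, 8.9, 12.3 mm/h.
Σ(I−φ)·Δt = d  ⇒  (5.6+8.9+12.3 − 3φ)·2 = 35.1
φ = (26.80 − 35.1/2) / 3 = 3.08 mm/h.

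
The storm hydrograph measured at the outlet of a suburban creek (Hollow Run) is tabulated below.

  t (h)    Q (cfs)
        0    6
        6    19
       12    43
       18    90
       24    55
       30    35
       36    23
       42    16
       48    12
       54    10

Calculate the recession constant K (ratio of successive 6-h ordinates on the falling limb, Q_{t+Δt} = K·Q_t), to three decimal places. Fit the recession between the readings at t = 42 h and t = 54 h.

Using the recession-limb readings at t = 42 h and t = 54 h: Q falls from 16 to 10 cfs over 2 intervals.
K = (Q₂/Q₁)^(1/2) = (10/16)^(1/2) = 0.791.

K ≈ 0.791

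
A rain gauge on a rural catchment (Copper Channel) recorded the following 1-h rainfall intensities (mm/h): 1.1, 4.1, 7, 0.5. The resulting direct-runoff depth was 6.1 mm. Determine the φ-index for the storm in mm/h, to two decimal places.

φ ≈ 2.50 mm/h

Only the 2 blocks with intensity above φ contribute runoff: 4.1, 7 mm/h.
Σ(I−φ)·Δt = d  ⇒  (4.1+7 − 2φ)·1 = 6.1
φ = (11.10 − 6.1/1) / 2 = 2.50 mm/h.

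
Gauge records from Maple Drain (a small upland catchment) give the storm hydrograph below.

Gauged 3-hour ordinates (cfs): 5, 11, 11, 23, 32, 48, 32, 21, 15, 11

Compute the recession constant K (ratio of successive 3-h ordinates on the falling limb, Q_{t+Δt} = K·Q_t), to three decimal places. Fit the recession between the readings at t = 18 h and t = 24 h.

Using the recession-limb readings at t = 18 h and t = 24 h: Q falls from 32 to 15 cfs over 2 intervals.
K = (Q₂/Q₁)^(1/2) = (15/32)^(1/2) = 0.685.

K ≈ 0.685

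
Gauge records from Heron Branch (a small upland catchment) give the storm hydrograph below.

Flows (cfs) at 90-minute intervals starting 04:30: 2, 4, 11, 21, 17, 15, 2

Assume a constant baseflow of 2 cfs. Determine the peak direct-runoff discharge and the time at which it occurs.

Q_p = 19.0 cfs at t = 09:00

Subtracting baseflow gives direct-runoff ordinates: 0.0, 2.0, 9.0, 19.0, 15.0, 13.0, 0.0 cfs.
The maximum is 19.0 cfs, occurring at the reading for t = 09:00.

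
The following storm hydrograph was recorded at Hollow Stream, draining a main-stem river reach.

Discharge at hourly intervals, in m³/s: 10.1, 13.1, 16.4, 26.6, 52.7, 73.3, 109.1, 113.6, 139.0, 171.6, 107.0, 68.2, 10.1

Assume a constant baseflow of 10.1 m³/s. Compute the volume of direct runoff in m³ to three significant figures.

V ≈ 2.81 × 10^6 m³

Direct-runoff ordinates (Q − Q_b): 0.0, 3.0, 6.3, 16.5, 42.6, 63.2, 99.0, 103.5, 128.9, 161.5, 96.9, 58.1, 0.0 m³/s.
ΣQ_DR = 779.5 m³/s.
With Δt = 1 h = 3600 s, V = ΣQ_DR · Δt = 779.5 × 3600 = 2.81 × 10^6 m³.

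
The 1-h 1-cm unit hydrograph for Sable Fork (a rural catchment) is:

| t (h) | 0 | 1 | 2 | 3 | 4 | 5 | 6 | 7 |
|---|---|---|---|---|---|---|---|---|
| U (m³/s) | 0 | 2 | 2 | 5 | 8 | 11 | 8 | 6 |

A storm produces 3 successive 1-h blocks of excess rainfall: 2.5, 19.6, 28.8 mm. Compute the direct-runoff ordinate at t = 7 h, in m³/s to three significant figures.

By discrete convolution, Q_j = Σ (P_i / 10 mm) · U_{j−i}.
At t = 7 h (j=7): Q = (2.5/10)·6 + (19.6/10)·8 + (28.8/10)·11 = 48.9 m³/s.

Q ≈ 48.9 m³/s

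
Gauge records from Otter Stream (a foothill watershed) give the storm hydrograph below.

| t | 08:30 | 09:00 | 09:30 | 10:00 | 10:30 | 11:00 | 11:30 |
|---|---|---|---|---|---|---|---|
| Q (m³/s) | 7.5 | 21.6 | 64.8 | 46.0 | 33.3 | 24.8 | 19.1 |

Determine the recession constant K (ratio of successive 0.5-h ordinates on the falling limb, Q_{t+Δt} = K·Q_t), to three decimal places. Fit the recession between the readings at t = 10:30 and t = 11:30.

Using the recession-limb readings at t = 10:30 and t = 11:30: Q falls from 33.3 to 19.1 m³/s over 2 intervals.
K = (Q₂/Q₁)^(1/2) = (19.1/33.3)^(1/2) = 0.757.

K ≈ 0.757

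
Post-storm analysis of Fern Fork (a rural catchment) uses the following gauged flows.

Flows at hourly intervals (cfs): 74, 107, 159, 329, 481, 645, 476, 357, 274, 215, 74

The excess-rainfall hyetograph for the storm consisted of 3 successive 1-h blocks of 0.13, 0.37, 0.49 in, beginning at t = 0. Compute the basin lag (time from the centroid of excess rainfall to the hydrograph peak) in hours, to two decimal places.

t_L ≈ 3.14 h

Centroid of excess rainfall: t_c = Σ P_i·t̄_i / ΣP_i = 1.8636 h (block centres at 0.5, 1.5, 2.5 h).
Hydrograph peak occurs at t = 5 h, so basin lag t_L = 5 − 1.8636 = 3.14 h.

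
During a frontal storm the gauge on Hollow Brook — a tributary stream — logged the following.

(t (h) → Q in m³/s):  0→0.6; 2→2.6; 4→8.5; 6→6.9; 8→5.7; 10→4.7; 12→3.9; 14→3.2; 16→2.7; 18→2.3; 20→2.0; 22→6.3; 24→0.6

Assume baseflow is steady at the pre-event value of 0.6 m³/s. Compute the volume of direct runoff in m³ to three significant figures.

V ≈ 3.04 × 10^5 m³

Direct-runoff ordinates (Q − Q_b): 0.0, 2.0, 7.9, 6.3, 5.1, 4.1, 3.3, 2.6, 2.1, 1.7, 1.4, 5.7, 0.0 m³/s.
ΣQ_DR = 42.20 m³/s.
With Δt = 2 h = 7200 s, V = ΣQ_DR · Δt = 42.20 × 7200 = 3.04 × 10^5 m³.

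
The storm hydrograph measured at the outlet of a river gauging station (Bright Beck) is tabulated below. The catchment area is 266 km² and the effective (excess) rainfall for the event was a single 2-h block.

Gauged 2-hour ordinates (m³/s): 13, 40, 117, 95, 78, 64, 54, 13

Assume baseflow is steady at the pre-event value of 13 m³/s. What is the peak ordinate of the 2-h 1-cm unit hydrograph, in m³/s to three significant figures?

Direct runoff: 0.0, 27.0, 104.0, 82.0, 65.0, 51.0, 41.0, 0.0 m³/s; ΣQ_DR = 370.0 m³/s, peak = 104.0 m³/s.
Runoff depth d = ΣQ_DR·Δt / A = 370.0 × 7200 / (266 km²) = 10.02 mm.
The 1-cm UH is the DRH scaled by (10 mm)/d, so U_p = 104.0 × 10/10.02 = 104 m³/s.

U_p ≈ 104 m³/s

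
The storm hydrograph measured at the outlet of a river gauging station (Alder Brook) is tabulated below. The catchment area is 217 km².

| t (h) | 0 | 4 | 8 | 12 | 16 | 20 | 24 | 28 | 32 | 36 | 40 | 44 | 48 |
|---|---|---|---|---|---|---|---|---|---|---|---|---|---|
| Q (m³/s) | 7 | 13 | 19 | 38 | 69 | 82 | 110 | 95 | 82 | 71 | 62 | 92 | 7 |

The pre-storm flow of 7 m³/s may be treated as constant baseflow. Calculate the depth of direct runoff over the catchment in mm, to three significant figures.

Direct runoff: 0.0, 6.0, 12.0, 31.0, 62.0, 75.0, 103.0, 88.0, 75.0, 64.0, 55.0, 85.0, 0.0 m³/s; ΣQ_DR = 656.0 m³/s.
V = ΣQ_DR · Δt = 656.0 × 14400 s = 9.446 × 10^6 m³.
Over A = 217 km², depth = V / A = 43.5 mm.

d ≈ 43.5 mm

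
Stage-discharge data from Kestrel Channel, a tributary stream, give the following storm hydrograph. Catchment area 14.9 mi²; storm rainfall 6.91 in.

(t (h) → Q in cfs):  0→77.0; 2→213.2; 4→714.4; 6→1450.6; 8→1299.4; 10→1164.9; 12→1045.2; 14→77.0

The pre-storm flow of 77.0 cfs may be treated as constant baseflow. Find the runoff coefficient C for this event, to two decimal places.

ΣQ_DR = 5426 cfs; V = ΣQ_DR·Δt = 3.907 × 10^7 ft³.
Runoff depth d = V / A = 1.129 in.
C = d / P = 1.129 / 6.91 = 0.16.

C ≈ 0.16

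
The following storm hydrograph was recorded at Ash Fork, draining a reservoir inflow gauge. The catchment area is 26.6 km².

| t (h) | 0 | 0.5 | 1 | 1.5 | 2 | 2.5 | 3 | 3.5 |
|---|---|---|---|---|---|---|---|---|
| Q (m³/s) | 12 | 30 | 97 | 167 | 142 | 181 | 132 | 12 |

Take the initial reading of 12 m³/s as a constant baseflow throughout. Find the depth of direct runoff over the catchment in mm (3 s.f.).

Direct runoff: 0.0, 18.0, 85.0, 155.0, 130.0, 169.0, 120.0, 0.0 m³/s; ΣQ_DR = 677.0 m³/s.
V = ΣQ_DR · Δt = 677.0 × 1800 s = 1.219 × 10^6 m³.
Over A = 26.6 km², depth = V / A = 45.8 mm.

d ≈ 45.8 mm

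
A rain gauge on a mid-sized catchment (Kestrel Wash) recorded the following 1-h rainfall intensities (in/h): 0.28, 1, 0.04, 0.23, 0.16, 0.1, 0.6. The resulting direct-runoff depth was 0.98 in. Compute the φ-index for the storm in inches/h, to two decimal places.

Only the 2 blocks with intensity above φ contribute runoff: 1, 0.6 in/h.
Σ(I−φ)·Δt = d  ⇒  (1+0.6 − 2φ)·1 = 0.98
φ = (1.600 − 0.98/1) / 2 = 0.31 in/h.

φ ≈ 0.31 in/h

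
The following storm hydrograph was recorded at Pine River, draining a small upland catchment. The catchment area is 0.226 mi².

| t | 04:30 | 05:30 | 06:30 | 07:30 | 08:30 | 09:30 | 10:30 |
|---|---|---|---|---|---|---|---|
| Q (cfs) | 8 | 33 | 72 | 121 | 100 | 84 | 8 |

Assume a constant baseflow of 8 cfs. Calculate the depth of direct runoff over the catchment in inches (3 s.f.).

d ≈ 2.54 in

Direct runoff: 0.0, 25.0, 64.0, 113.0, 92.0, 76.0, 0.0 cfs; ΣQ_DR = 370.0 cfs.
V = ΣQ_DR · Δt = 370.0 × 3600 s = 1.332 × 10^6 ft³.
Over A = 0.226 mi², depth = V / A = 2.54 in.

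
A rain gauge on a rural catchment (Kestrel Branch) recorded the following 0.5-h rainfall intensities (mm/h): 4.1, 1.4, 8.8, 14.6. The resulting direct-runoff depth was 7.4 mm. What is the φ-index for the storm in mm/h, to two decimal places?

Only the 2 blocks with intensity above φ contribute runoff: 8.8, 14.6 mm/h.
Σ(I−φ)·Δt = d  ⇒  (8.8+14.6 − 2φ)·0.5 = 7.4
φ = (23.40 − 7.4/0.5) / 2 = 4.30 mm/h.

φ ≈ 4.30 mm/h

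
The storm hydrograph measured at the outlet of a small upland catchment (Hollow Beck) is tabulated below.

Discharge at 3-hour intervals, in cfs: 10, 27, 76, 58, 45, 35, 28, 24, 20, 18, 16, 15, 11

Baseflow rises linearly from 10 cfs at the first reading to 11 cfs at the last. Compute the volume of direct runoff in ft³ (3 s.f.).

V ≈ 2.66 × 10^6 ft³

Direct-runoff ordinates (Q − Q_b): 0.00, 16.92, 65.83, 47.75, 34.67, 24.58, 17.50, 13.42, 9.33, 7.25, 5.17, 4.08, 0.00 cfs.
ΣQ_DR = 246.5 cfs.
With Δt = 3 h = 10800 s, V = ΣQ_DR · Δt = 246.5 × 10800 = 2.66 × 10^6 ft³.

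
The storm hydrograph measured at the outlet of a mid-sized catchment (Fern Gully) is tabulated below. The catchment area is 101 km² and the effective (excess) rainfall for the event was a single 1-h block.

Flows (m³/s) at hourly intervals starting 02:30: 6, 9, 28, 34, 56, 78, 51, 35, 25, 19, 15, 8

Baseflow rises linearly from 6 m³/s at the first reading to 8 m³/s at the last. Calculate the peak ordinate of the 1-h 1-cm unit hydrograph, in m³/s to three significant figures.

U_p ≈ 71.2 m³/s

Direct runoff: 0.00, 2.82, 21.64, 27.45, 49.27, 71.09, 43.91, 27.73, 17.55, 11.36, 7.18, 0.00 m³/s; ΣQ_DR = 280.0 m³/s, peak = 71.09 m³/s.
Runoff depth d = ΣQ_DR·Δt / A = 280.0 × 3600 / (101 km²) = 9.980 mm.
The 1-cm UH is the DRH scaled by (10 mm)/d, so U_p = 71.09 × 10/9.980 = 71.2 m³/s.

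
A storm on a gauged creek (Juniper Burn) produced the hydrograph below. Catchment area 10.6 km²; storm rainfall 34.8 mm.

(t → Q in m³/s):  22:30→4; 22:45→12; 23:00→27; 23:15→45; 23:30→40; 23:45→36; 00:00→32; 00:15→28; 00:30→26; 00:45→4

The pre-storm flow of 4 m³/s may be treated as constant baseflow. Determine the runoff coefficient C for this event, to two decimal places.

C ≈ 0.52

ΣQ_DR = 214.0 m³/s; V = ΣQ_DR·Δt = 1.926 × 10^5 m³.
Runoff depth d = V / A = 18.17 mm.
C = d / P = 18.17 / 34.8 = 0.52.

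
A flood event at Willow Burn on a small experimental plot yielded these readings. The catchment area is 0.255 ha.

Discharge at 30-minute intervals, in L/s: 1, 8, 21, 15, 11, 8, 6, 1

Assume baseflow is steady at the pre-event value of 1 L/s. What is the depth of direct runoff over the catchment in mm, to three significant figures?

Direct runoff: 0.0, 7.0, 20.0, 14.0, 10.0, 7.0, 5.0, 0.0 L/s; ΣQ_DR = 63.00 L/s.
V = ΣQ_DR · Δt = 63.00 × 1800 s = 1.134 × 10^5 L.
Over A = 0.255 ha, depth = V / A = 44.5 mm.

d ≈ 44.5 mm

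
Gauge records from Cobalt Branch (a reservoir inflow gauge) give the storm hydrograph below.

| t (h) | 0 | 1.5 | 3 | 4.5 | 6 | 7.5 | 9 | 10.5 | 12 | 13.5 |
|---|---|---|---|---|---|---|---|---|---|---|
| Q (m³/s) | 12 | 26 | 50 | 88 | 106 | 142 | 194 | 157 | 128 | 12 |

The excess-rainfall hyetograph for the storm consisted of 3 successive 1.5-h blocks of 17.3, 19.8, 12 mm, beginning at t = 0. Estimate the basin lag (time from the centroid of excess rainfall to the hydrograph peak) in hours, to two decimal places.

t_L ≈ 6.91 h

Centroid of excess rainfall: t_c = Σ P_i·t̄_i / ΣP_i = 2.0881 h (block centres at 0.75, 2.25, 3.75 h).
Hydrograph peak occurs at t = 9 h, so basin lag t_L = 9 − 2.0881 = 6.91 h.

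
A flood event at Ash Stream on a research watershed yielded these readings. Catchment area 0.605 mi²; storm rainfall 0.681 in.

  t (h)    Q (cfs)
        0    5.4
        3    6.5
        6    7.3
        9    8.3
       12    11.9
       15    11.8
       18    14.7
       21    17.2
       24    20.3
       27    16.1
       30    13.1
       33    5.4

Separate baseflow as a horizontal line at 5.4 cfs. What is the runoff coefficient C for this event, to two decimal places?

ΣQ_DR = 73.20 cfs; V = ΣQ_DR·Δt = 7.906 × 10^5 ft³.
Runoff depth d = V / A = 0.5625 in.
C = d / P = 0.5625 / 0.681 = 0.83.

C ≈ 0.83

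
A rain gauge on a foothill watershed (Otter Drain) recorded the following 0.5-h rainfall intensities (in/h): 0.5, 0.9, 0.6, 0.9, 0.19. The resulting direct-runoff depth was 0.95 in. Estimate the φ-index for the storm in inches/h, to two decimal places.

Only the 4 blocks with intensity above φ contribute runoff: 0.5, 0.9, 0.6, 0.9 in/h.
Σ(I−φ)·Δt = d  ⇒  (0.5+0.9+0.6+0.9 − 4φ)·0.5 = 0.95
φ = (2.900 − 0.95/0.5) / 4 = 0.25 in/h.

φ ≈ 0.25 in/h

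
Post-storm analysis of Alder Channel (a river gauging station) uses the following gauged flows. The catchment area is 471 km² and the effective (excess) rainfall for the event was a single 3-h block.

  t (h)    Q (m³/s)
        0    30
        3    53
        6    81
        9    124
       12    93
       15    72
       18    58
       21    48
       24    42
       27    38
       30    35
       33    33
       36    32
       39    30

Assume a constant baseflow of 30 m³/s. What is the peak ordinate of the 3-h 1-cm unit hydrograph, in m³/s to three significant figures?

Direct runoff: 0.0, 23.0, 51.0, 94.0, 63.0, 42.0, 28.0, 18.0, 12.0, 8.0, 5.0, 3.0, 2.0, 0.0 m³/s; ΣQ_DR = 349.0 m³/s, peak = 94.0 m³/s.
Runoff depth d = ΣQ_DR·Δt / A = 349.0 × 10800 / (471 km²) = 8.003 mm.
The 1-cm UH is the DRH scaled by (10 mm)/d, so U_p = 94.0 × 10/8.003 = 117 m³/s.

U_p ≈ 117 m³/s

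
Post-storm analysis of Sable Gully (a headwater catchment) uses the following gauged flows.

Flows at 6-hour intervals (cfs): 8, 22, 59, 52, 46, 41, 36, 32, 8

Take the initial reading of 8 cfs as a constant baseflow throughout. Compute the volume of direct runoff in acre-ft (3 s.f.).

Direct-runoff ordinates (Q − Q_b): 0.0, 14.0, 51.0, 44.0, 38.0, 33.0, 28.0, 24.0, 0.0 cfs.
ΣQ_DR = 232.0 cfs.
With Δt = 6 h = 21600 s, V = ΣQ_DR · Δt = 232.0 × 21600 = 5.01 × 10^6 ft³ = 115 acre-ft.

V ≈ 115 acre-ft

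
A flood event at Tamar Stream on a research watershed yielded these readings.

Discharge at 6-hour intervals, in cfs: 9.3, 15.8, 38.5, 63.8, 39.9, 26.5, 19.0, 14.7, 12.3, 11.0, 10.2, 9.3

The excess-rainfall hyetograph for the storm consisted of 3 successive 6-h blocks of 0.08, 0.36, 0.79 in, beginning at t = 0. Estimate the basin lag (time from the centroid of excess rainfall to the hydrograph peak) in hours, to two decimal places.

Centroid of excess rainfall: t_c = Σ P_i·t̄_i / ΣP_i = 12.4634 h (block centres at 3, 9, 15 h).
Hydrograph peak occurs at t = 18 h, so basin lag t_L = 18 − 12.4634 = 5.54 h.

t_L ≈ 5.54 h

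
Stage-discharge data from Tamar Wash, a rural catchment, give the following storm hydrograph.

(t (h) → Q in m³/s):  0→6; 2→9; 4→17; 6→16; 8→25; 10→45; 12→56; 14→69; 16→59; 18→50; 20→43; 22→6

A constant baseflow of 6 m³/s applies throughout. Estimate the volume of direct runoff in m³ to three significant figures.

V ≈ 2.37 × 10^6 m³

Direct-runoff ordinates (Q − Q_b): 0.0, 3.0, 11.0, 10.0, 19.0, 39.0, 50.0, 63.0, 53.0, 44.0, 37.0, 0.0 m³/s.
ΣQ_DR = 329.0 m³/s.
With Δt = 2 h = 7200 s, V = ΣQ_DR · Δt = 329.0 × 7200 = 2.37 × 10^6 m³.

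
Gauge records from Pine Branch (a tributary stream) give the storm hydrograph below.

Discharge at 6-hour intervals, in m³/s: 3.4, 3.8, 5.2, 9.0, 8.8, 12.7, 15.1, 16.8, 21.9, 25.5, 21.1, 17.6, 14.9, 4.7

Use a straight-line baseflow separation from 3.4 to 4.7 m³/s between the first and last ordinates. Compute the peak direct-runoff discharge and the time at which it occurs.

Subtracting baseflow gives direct-runoff ordinates: 0.00, 0.30, 1.60, 5.30, 5.00, 8.80, 11.10, 12.70, 17.70, 21.20, 16.70, 13.10, 10.30, 0.00 m³/s.
The maximum is 21.20 m³/s, occurring at the reading for t = 54 h.

Q_p = 21.20 m³/s at t = 54 h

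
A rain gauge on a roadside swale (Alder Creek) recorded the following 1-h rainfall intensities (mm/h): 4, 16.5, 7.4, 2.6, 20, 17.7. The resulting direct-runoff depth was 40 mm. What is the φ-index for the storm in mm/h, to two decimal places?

φ ≈ 5.40 mm/h

Only the 4 blocks with intensity above φ contribute runoff: 16.5, 7.4, 20, 17.7 mm/h.
Σ(I−φ)·Δt = d  ⇒  (16.5+7.4+20+17.7 − 4φ)·1 = 40
φ = (61.60 − 40/1) / 4 = 5.40 mm/h.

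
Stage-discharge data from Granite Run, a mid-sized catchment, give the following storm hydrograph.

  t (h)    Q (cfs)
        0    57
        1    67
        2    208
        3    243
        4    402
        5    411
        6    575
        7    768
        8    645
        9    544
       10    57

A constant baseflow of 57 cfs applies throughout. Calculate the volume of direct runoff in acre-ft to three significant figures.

Direct-runoff ordinates (Q − Q_b): 0.0, 10.0, 151.0, 186.0, 345.0, 354.0, 518.0, 711.0, 588.0, 487.0, 0.0 cfs.
ΣQ_DR = 3350 cfs.
With Δt = 1 h = 3600 s, V = ΣQ_DR · Δt = 3350 × 3600 = 1.21 × 10^7 ft³ = 277 acre-ft.

V ≈ 277 acre-ft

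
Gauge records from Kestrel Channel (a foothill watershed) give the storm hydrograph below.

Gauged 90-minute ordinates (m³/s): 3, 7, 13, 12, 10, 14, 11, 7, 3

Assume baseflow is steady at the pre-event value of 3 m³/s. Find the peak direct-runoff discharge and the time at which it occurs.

Q_p = 11.0 m³/s at t = 7.5 h

Subtracting baseflow gives direct-runoff ordinates: 0.0, 4.0, 10.0, 9.0, 7.0, 11.0, 8.0, 4.0, 0.0 m³/s.
The maximum is 11.0 m³/s, occurring at the reading for t = 7.5 h.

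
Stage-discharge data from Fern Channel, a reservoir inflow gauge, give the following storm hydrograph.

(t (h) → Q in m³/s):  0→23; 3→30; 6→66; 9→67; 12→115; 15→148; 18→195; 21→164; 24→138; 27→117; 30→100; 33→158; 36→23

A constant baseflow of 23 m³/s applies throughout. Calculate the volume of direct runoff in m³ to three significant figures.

V ≈ 1.13 × 10^7 m³

Direct-runoff ordinates (Q − Q_b): 0.0, 7.0, 43.0, 44.0, 92.0, 125.0, 172.0, 141.0, 115.0, 94.0, 77.0, 135.0, 0.0 m³/s.
ΣQ_DR = 1045 m³/s.
With Δt = 3 h = 10800 s, V = ΣQ_DR · Δt = 1045 × 10800 = 1.13 × 10^7 m³.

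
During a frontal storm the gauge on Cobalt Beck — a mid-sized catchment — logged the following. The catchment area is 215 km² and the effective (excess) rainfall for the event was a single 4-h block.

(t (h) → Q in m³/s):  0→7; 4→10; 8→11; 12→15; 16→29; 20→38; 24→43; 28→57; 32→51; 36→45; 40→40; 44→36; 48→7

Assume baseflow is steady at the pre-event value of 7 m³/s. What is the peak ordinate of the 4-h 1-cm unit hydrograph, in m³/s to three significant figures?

Direct runoff: 0.0, 3.0, 4.0, 8.0, 22.0, 31.0, 36.0, 50.0, 44.0, 38.0, 33.0, 29.0, 0.0 m³/s; ΣQ_DR = 298.0 m³/s, peak = 50.0 m³/s.
Runoff depth d = ΣQ_DR·Δt / A = 298.0 × 14400 / (215 km²) = 19.96 mm.
The 1-cm UH is the DRH scaled by (10 mm)/d, so U_p = 50.0 × 10/19.96 = 25.1 m³/s.

U_p ≈ 25.1 m³/s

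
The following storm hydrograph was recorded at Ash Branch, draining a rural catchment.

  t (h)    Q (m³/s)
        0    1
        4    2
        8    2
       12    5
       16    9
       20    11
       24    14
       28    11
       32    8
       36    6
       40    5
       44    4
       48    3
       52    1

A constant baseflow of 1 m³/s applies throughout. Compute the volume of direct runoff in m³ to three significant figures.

V ≈ 9.79 × 10^5 m³

Direct-runoff ordinates (Q − Q_b): 0.0, 1.0, 1.0, 4.0, 8.0, 10.0, 13.0, 10.0, 7.0, 5.0, 4.0, 3.0, 2.0, 0.0 m³/s.
ΣQ_DR = 68.00 m³/s.
With Δt = 4 h = 14400 s, V = ΣQ_DR · Δt = 68.00 × 14400 = 9.79 × 10^5 m³.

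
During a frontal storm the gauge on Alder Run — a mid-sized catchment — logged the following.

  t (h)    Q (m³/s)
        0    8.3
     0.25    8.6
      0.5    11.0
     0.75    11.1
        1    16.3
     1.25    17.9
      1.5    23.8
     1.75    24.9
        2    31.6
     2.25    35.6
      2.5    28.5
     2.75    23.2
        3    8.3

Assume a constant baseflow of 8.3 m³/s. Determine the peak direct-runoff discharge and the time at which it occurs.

Subtracting baseflow gives direct-runoff ordinates: 0.0, 0.3, 2.7, 2.8, 8.0, 9.6, 15.5, 16.6, 23.3, 27.3, 20.2, 14.9, 0.0 m³/s.
The maximum is 27.3 m³/s, occurring at the reading for t = 2.25 h.

Q_p = 27.3 m³/s at t = 2.25 h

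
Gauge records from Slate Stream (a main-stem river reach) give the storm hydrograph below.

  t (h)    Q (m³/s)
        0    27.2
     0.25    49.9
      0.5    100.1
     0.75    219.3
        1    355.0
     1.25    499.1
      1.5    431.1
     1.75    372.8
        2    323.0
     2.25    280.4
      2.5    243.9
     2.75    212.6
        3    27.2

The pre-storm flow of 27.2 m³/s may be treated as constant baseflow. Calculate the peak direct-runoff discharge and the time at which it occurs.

Q_p = 471.9 m³/s at t = 1.25 h

Subtracting baseflow gives direct-runoff ordinates: 0.0, 22.7, 72.9, 192.1, 327.8, 471.9, 403.9, 345.6, 295.8, 253.2, 216.7, 185.4, 0.0 m³/s.
The maximum is 471.9 m³/s, occurring at the reading for t = 1.25 h.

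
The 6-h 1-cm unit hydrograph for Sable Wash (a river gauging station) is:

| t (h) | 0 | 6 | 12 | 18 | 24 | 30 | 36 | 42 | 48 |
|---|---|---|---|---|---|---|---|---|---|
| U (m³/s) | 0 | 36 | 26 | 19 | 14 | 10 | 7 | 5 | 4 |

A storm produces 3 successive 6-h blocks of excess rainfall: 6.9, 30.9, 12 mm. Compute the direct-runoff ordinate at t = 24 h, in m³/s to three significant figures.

Q ≈ 99.6 m³/s

By discrete convolution, Q_j = Σ (P_i / 10 mm) · U_{j−i}.
At t = 24 h (j=4): Q = (6.9/10)·14 + (30.9/10)·19 + (12/10)·26 = 99.6 m³/s.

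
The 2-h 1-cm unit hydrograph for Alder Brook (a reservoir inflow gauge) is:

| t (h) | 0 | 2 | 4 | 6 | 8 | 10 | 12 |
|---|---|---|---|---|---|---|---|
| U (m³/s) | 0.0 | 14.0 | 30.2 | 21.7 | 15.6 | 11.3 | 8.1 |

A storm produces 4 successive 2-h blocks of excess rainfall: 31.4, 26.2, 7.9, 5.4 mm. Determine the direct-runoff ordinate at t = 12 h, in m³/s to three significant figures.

By discrete convolution, Q_j = Σ (P_i / 10 mm) · U_{j−i}.
At t = 12 h (j=6): Q = (31.4/10)·8.1 + (26.2/10)·11.3 + (7.9/10)·15.6 + (5.4/10)·21.7 = 79.1 m³/s.

Q ≈ 79.1 m³/s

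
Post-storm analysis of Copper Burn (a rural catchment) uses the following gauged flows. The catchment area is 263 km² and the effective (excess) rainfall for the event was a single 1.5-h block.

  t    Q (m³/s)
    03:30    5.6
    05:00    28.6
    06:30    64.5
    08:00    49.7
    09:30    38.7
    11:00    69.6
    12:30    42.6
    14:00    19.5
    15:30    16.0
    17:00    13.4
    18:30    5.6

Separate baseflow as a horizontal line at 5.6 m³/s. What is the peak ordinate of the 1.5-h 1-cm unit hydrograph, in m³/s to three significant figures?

Direct runoff: 0.0, 23.0, 58.9, 44.1, 33.1, 64.0, 37.0, 13.9, 10.4, 7.8, 0.0 m³/s; ΣQ_DR = 292.2 m³/s, peak = 64.0 m³/s.
Runoff depth d = ΣQ_DR·Δt / A = 292.2 × 5400 / (263 km²) = 6.000 mm.
The 1-cm UH is the DRH scaled by (10 mm)/d, so U_p = 64.0 × 10/6.000 = 107 m³/s.

U_p ≈ 107 m³/s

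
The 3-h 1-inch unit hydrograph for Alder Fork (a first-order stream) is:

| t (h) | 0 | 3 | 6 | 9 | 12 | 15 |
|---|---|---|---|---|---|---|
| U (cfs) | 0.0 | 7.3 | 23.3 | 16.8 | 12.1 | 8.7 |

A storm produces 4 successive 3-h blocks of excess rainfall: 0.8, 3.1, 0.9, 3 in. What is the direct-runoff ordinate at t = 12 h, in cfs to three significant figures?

Q ≈ 105 cfs

By discrete convolution, Q_j = Σ (P_i / 1 in) · U_{j−i}.
At t = 12 h (j=4): Q = (0.8/1)·12.1 + (3.1/1)·16.8 + (0.9/1)·23.3 + (3/1)·7.3 = 105 cfs.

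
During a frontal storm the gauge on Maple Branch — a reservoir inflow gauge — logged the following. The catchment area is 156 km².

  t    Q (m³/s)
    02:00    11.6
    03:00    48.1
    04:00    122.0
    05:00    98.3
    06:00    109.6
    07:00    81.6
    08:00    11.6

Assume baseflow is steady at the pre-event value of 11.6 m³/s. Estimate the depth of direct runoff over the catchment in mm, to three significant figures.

d ≈ 9.27 mm

Direct runoff: 0.0, 36.5, 110.4, 86.7, 98.0, 70.0, 0.0 m³/s; ΣQ_DR = 401.6 m³/s.
V = ΣQ_DR · Δt = 401.6 × 3600 s = 1.446 × 10^6 m³.
Over A = 156 km², depth = V / A = 9.27 mm.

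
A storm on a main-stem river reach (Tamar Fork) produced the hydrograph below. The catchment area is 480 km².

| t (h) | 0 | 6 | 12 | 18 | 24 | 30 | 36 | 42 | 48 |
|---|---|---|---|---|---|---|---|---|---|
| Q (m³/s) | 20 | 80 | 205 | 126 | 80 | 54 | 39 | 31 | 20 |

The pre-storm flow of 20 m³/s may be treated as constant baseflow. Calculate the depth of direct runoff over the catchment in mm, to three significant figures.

d ≈ 21.4 mm

Direct runoff: 0.0, 60.0, 185.0, 106.0, 60.0, 34.0, 19.0, 11.0, 0.0 m³/s; ΣQ_DR = 475.0 m³/s.
V = ΣQ_DR · Δt = 475.0 × 21600 s = 1.026 × 10^7 m³.
Over A = 480 km², depth = V / A = 21.4 mm.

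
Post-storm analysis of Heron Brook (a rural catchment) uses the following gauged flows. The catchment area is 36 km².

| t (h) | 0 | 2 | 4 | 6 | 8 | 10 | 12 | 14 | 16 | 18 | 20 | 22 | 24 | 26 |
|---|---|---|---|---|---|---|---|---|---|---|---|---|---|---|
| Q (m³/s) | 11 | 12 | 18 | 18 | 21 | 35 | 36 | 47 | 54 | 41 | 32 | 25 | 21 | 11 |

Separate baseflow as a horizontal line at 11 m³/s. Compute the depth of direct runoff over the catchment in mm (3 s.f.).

d ≈ 45.6 mm

Direct runoff: 0.0, 1.0, 7.0, 7.0, 10.0, 24.0, 25.0, 36.0, 43.0, 30.0, 21.0, 14.0, 10.0, 0.0 m³/s; ΣQ_DR = 228.0 m³/s.
V = ΣQ_DR · Δt = 228.0 × 7200 s = 1.642 × 10^6 m³.
Over A = 36 km², depth = V / A = 45.6 mm.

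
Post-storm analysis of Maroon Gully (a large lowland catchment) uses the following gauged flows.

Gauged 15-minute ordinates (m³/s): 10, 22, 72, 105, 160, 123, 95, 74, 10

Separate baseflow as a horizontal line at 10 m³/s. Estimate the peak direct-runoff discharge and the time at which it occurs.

Subtracting baseflow gives direct-runoff ordinates: 0.0, 12.0, 62.0, 95.0, 150.0, 113.0, 85.0, 64.0, 0.0 m³/s.
The maximum is 150.0 m³/s, occurring at the reading for t = 1 h.

Q_p = 150.0 m³/s at t = 1 h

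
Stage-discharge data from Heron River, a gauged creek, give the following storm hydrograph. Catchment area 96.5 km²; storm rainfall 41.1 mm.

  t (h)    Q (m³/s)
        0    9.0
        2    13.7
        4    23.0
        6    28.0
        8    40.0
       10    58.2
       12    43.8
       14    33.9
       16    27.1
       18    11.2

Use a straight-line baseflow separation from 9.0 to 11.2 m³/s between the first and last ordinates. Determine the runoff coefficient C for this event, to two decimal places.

ΣQ_DR = 186.9 m³/s; V = ΣQ_DR·Δt = 1.346 × 10^6 m³.
Runoff depth d = V / A = 13.94 mm.
C = d / P = 13.94 / 41.1 = 0.34.

C ≈ 0.34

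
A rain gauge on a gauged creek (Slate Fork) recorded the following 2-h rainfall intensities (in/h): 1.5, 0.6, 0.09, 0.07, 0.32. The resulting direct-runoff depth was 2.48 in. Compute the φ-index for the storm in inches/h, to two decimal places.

Only the 2 blocks with intensity above φ contribute runoff: 1.5, 0.6 in/h.
Σ(I−φ)·Δt = d  ⇒  (1.5+0.6 − 2φ)·2 = 2.48
φ = (2.100 − 2.48/2) / 2 = 0.43 in/h.

φ ≈ 0.43 in/h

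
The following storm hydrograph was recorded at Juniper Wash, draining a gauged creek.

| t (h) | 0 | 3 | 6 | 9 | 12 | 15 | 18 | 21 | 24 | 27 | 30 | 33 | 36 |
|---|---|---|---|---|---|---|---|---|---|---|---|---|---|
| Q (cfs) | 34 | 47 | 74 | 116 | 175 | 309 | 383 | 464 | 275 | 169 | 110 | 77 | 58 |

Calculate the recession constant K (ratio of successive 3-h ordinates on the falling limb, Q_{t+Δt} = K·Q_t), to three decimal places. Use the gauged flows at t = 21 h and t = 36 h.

K ≈ 0.660

Using the recession-limb readings at t = 21 h and t = 36 h: Q falls from 464 to 58 cfs over 5 intervals.
K = (Q₂/Q₁)^(1/5) = (58/464)^(1/5) = 0.660.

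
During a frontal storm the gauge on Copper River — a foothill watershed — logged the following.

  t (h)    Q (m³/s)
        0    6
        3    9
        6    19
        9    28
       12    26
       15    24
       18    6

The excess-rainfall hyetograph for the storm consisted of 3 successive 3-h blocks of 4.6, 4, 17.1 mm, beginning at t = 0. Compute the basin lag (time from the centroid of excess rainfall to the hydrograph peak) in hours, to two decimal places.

t_L ≈ 3.04 h

Centroid of excess rainfall: t_c = Σ P_i·t̄_i / ΣP_i = 5.9591 h (block centres at 1.5, 4.5, 7.5 h).
Hydrograph peak occurs at t = 9 h, so basin lag t_L = 9 − 5.9591 = 3.04 h.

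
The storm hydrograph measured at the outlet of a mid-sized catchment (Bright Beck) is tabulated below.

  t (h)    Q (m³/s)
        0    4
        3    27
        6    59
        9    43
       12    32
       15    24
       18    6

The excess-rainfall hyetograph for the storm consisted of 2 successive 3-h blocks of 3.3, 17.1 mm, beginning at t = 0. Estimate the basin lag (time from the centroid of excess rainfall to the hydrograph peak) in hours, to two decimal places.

Centroid of excess rainfall: t_c = Σ P_i·t̄_i / ΣP_i = 4.0147 h (block centres at 1.5, 4.5 h).
Hydrograph peak occurs at t = 6 h, so basin lag t_L = 6 − 4.0147 = 1.99 h.

t_L ≈ 1.99 h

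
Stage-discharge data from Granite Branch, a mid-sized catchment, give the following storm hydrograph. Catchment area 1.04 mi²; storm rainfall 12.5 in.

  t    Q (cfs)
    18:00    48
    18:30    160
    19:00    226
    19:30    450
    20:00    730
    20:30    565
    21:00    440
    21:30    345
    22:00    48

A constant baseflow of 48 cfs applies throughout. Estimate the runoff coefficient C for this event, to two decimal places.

ΣQ_DR = 2580 cfs; V = ΣQ_DR·Δt = 4.644 × 10^6 ft³.
Runoff depth d = V / A = 1.922 in.
C = d / P = 1.922 / 12.5 = 0.15.

C ≈ 0.15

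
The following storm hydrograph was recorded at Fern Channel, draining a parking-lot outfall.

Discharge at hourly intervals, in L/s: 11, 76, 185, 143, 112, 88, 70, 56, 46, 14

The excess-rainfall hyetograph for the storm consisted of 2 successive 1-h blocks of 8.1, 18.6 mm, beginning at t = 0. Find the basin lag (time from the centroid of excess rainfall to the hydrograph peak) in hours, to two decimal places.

t_L ≈ 0.80 h

Centroid of excess rainfall: t_c = Σ P_i·t̄_i / ΣP_i = 1.1966 h (block centres at 0.5, 1.5 h).
Hydrograph peak occurs at t = 2 h, so basin lag t_L = 2 − 1.1966 = 0.80 h.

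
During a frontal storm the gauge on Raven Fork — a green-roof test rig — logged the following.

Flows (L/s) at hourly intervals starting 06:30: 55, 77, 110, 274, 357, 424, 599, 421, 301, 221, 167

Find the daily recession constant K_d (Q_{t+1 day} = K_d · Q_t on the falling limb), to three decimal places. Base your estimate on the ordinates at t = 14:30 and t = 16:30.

K_d ≈ 0.001

Between t = 14:30 and t = 16:30 the flow falls from 301 to 167 L/s over 2×1 h = 2 h.
Per-interval ratio K = (167/301)^(1/2) = 0.7449; K_d = K^(24/1) = 0.001.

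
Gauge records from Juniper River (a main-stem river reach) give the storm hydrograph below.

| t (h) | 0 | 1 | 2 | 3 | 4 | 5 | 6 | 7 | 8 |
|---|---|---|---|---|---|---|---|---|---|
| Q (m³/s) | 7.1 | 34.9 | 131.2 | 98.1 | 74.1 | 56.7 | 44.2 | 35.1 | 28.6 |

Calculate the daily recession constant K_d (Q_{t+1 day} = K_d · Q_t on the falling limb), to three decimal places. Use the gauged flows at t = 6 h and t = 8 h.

K_d ≈ 0.005

Between t = 6 h and t = 8 h the flow falls from 44.2 to 28.6 m³/s over 2×1 h = 2 h.
Per-interval ratio K = (28.6/44.2)^(1/2) = 0.8044; K_d = K^(24/1) = 0.005.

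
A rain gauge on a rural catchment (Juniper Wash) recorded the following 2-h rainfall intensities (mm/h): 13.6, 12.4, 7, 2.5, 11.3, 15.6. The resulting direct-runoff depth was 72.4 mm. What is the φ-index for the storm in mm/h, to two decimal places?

φ ≈ 4.74 mm/h

Only the 5 blocks with intensity above φ contribute runoff: 13.6, 12.4, 7, 11.3, 15.6 mm/h.
Σ(I−φ)·Δt = d  ⇒  (13.6+12.4+7+11.3+15.6 − 5φ)·2 = 72.4
φ = (59.90 − 72.4/2) / 5 = 4.74 mm/h.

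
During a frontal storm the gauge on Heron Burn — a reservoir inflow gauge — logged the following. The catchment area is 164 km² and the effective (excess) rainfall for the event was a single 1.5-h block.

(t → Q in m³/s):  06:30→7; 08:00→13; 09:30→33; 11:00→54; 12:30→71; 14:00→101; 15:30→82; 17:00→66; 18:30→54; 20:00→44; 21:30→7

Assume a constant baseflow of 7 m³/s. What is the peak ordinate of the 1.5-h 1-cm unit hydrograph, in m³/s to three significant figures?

U_p ≈ 62.7 m³/s

Direct runoff: 0.0, 6.0, 26.0, 47.0, 64.0, 94.0, 75.0, 59.0, 47.0, 37.0, 0.0 m³/s; ΣQ_DR = 455.0 m³/s, peak = 94.0 m³/s.
Runoff depth d = ΣQ_DR·Δt / A = 455.0 × 5400 / (164 km²) = 14.98 mm.
The 1-cm UH is the DRH scaled by (10 mm)/d, so U_p = 94.0 × 10/14.98 = 62.7 m³/s.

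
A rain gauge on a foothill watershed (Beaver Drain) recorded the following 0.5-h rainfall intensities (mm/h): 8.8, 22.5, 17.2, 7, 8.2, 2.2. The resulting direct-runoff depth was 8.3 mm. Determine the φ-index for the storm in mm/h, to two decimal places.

Only the 2 blocks with intensity above φ contribute runoff: 22.5, 17.2 mm/h.
Σ(I−φ)·Δt = d  ⇒  (22.5+17.2 − 2φ)·0.5 = 8.3
φ = (39.70 − 8.3/0.5) / 2 = 11.55 mm/h.

φ ≈ 11.55 mm/h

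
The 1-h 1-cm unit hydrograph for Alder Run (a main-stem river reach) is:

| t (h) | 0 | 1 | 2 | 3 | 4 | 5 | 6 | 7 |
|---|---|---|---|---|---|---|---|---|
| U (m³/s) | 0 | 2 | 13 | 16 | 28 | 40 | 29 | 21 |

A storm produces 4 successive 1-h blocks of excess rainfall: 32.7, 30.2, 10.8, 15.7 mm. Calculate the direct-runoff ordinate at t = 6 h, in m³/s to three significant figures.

Q ≈ 271 m³/s

By discrete convolution, Q_j = Σ (P_i / 10 mm) · U_{j−i}.
At t = 6 h (j=6): Q = (32.7/10)·29 + (30.2/10)·40 + (10.8/10)·28 + (15.7/10)·16 = 271 m³/s.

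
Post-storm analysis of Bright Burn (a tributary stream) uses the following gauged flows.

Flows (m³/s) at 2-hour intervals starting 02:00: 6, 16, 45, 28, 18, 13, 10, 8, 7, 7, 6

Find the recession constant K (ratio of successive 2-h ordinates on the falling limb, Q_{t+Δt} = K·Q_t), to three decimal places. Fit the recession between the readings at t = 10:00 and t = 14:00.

K ≈ 0.745

Using the recession-limb readings at t = 10:00 and t = 14:00: Q falls from 18 to 10 m³/s over 2 intervals.
K = (Q₂/Q₁)^(1/2) = (10/18)^(1/2) = 0.745.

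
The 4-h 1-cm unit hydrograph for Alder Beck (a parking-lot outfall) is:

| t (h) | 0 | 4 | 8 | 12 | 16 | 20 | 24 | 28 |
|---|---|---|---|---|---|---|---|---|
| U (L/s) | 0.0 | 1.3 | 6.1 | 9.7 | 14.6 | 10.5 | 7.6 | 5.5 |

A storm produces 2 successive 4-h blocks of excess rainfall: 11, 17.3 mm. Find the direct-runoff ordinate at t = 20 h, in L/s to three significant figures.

Q ≈ 36.8 L/s

By discrete convolution, Q_j = Σ (P_i / 10 mm) · U_{j−i}.
At t = 20 h (j=5): Q = (11/10)·10.5 + (17.3/10)·14.6 = 36.8 L/s.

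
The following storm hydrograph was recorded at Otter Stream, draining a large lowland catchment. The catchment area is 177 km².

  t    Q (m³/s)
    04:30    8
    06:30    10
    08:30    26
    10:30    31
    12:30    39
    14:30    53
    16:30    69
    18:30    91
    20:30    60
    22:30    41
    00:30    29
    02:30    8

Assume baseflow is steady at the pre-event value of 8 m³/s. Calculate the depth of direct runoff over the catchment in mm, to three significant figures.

d ≈ 15.0 mm

Direct runoff: 0.0, 2.0, 18.0, 23.0, 31.0, 45.0, 61.0, 83.0, 52.0, 33.0, 21.0, 0.0 m³/s; ΣQ_DR = 369.0 m³/s.
V = ΣQ_DR · Δt = 369.0 × 7200 s = 2.657 × 10^6 m³.
Over A = 177 km², depth = V / A = 15.0 mm.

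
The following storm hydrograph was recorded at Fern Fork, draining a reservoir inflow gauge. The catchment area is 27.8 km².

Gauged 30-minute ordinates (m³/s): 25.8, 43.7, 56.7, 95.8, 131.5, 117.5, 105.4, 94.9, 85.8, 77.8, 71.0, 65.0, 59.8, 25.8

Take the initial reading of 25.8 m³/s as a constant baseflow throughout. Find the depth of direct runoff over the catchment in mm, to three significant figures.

Direct runoff: 0.0, 17.9, 30.9, 70.0, 105.7, 91.7, 79.6, 69.1, 60.0, 52.0, 45.2, 39.2, 34.0, 0.0 m³/s; ΣQ_DR = 695.3 m³/s.
V = ΣQ_DR · Δt = 695.3 × 1800 s = 1.252 × 10^6 m³.
Over A = 27.8 km², depth = V / A = 45.0 mm.

d ≈ 45.0 mm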